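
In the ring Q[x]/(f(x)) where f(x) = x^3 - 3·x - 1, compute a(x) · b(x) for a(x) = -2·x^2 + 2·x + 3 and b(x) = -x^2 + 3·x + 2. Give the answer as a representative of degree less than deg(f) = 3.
a · b ≡ 5·x^2 - 9·x - 2 (mod f(x))

First multiply in Q[x] without reducing: a · b = 2·x^4 - 8·x^3 - x^2 + 13·x + 6. Now divide by f(x) = x^3 - 3·x - 1, eliminating the leading term at each step:
  leading term 2·x^4: subtract (2·x)·f(x) = 2·x^4 - 6·x^2 - 2·x, leaving -8·x^3 + 5·x^2 + 15·x + 6
  leading term -8·x^3: subtract (-8)·f(x) = -8·x^3 + 24·x + 8, leaving 5·x^2 - 9·x - 2
The degree is now < 3, so this is the remainder. Hence a · b ≡ 5·x^2 - 9·x - 2 in Q[x]/(f).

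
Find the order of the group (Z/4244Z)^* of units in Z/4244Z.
(Z/4244Z)^* consists of the classes a with gcd(a, 4244) = 1, so its order is φ(4244). φ is multiplicative, with φ(p^e) = p^e − p^(e−1). Factorise 4244 = 2^2 · 1061. Then
  φ(4244) = (2^2 − 2^1) · (1061 − 1) = 2 · 1060 = 2120.
Thus |(Z/4244Z)^*| = 2120.

Final answer: |(Z/4244Z)^*| = 2120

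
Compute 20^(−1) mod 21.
Apply the extended Euclidean algorithm to (21, 20), tracking rows (r, s, t) with s·21 + t·20 = r. Each division r_prev = q·r_cur + r_new produces the new row as (previous row) − q·(current row):
  row A: (21, 1, 0)   [1·21 + 0·20 = 21]
  row B: (20, 0, 1)   [0·21 + 1·20 = 20]
  21 = 1·20 + 1   → row C = row A − 1·row B = (1, 1, −1)   [check: 1·21 − 1·20 = 1]
  20 = 20·1 + 0   → remainder 0, stop. gcd = 1 (last nonzero row C).
The gcd is 1, so 20 is invertible mod 21. The last nonzero row gives 1·21 − 1·20 = 1, so t = −1. So 20^(−1) ≡ −1 ≡ 20 (mod 21). Verify: 20 · 20 = 400 ≡ 1 (mod 21). ✓

Final answer: 20^(−1) ≡ 20 (mod 21)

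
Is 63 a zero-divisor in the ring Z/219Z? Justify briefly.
YES

gcd(63, 219) = 3 > 1, so 63 is not a unit in Z/219Z. In Z/nZ every nonzero non-unit is a zero-divisor: explicitly, take b = 219/gcd = 73 ≠ 0 (mod 219); then 63·73 = 4599 = 21·219, i.e. 63·73 ≡ 0 (mod 219). So 63 is a zero-divisor.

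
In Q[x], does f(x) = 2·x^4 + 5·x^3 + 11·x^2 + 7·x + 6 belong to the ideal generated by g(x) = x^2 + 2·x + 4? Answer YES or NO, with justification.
NO

In Q[x] the ideal (g) consists of all multiples of g, so f ∈ (g) iff g | f, i.e. iff the remainder of f on division by g is 0. Divide f by g (g is monic, so eliminate the leading term of the running remainder at each step):
  leading term 2·x^4: subtract (2·x^2)·g(x) = 2·x^4 + 4·x^3 + 8·x^2, leaving x^3 + 3·x^2 + 7·x + 6
  leading term x^3: subtract (x)·g(x) = x^3 + 2·x^2 + 4·x, leaving x^2 + 3·x + 6
  leading term x^2: subtract (1)·g(x) = x^2 + 2·x + 4, leaving x + 2
The remainder r(x) = x + 2 ≠ 0 (and deg r < deg g), so g ∤ f, i.e. f ∉ (g).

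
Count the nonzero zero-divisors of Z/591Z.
Z/591Z has 198 nonzero zero-divisors

In Z/591Z each nonzero element is either a unit (gcd with 591 is 1) or a zero-divisor (gcd > 1). The number of units is φ(591): factorise 591 = 3 · 197, so φ(591) = (3 − 1) · (197 − 1) = 2 · 196 = 392. The nonzero elements number 591 − 1 = 590. Hence the nonzero zero-divisors number 590 − 392 = 198.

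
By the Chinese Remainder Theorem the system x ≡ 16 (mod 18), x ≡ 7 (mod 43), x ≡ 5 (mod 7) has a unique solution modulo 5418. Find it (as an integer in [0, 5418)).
x ≡ 5038 (mod 5418); the representative in [0, 5418) is 5038

The moduli 18, 43, 7 are pairwise coprime, so by the CRT there is a unique solution mod 18·43·7 = 5418.
Solve by successive substitution. Start with x ≡ 16 (mod 18).
  Combine with x ≡ 7 (mod 43): write x = 16 + 18·t and require 16 + 18·t ≡ 7 (mod 43), i.e. 18·t ≡ 7 − 16 ≡ 34 (mod 43). Since 18^(−1) ≡ 12 (mod 43), t ≡ 12·34 ≡ 21 (mod 43). So x ≡ 16 + 18·21 = 394 (mod 774).
  Combine with x ≡ 5 (mod 7): write x = 394 + 774·t and require 394 + 774·t ≡ 5 (mod 7), i.e. 774·t ≡ 5 − 394 ≡ 3 (mod 7). Since 774^(−1) ≡ 2 (mod 7) (774 ≡ 4 (mod 7)), t ≡ 2·3 ≡ 6 (mod 7). So x ≡ 394 + 774·6 = 5038 (mod 5418).
Unique solution in [0, 5418): x = 5038.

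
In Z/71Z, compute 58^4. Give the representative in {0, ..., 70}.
Use repeated squaring. Binary(4) = 100. Walk through the bits of the exponent 4 left-to-right: at each bit after the leading one, square the running value, then multiply by 58 if the bit is 1 (always reducing mod 71):
  bit 1 = 1 (leading): start with 58.
  bit 2 = 0: square 58^2 = 3364 ≡ 27 (mod 71).
  bit 3 = 0: square 27^2 = 729 ≡ 19 (mod 71).
Final value: 58^4 ≡ 19 (mod 71).

Final answer: 19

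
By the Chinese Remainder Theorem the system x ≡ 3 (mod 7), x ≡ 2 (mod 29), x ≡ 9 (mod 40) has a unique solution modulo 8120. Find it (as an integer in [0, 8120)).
The moduli 7, 29, 40 are pairwise coprime, so by the CRT there is a unique solution mod 7·29·40 = 8120.
Solve by successive substitution. Start with x ≡ 3 (mod 7).
  Combine with x ≡ 2 (mod 29): write x = 3 + 7·t and require 3 + 7·t ≡ 2 (mod 29), i.e. 7·t ≡ 2 − 3 ≡ 28 (mod 29). Since 7^(−1) ≡ 25 (mod 29), t ≡ 25·28 ≡ 4 (mod 29). So x ≡ 3 + 7·4 = 31 (mod 203).
  Combine with x ≡ 9 (mod 40): write x = 31 + 203·t and require 31 + 203·t ≡ 9 (mod 40), i.e. 203·t ≡ 9 − 31 ≡ 18 (mod 40). Since 203^(−1) ≡ 27 (mod 40) (203 ≡ 3 (mod 40)), t ≡ 27·18 ≡ 6 (mod 40). So x ≡ 31 + 203·6 = 1249 (mod 8120).
Unique solution in [0, 8120): x = 1249.

Final answer: x ≡ 1249 (mod 8120); the representative in [0, 8120) is 1249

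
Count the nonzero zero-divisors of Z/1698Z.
Z/1698Z has 1133 nonzero zero-divisors

In Z/1698Z each nonzero element is either a unit (gcd with 1698 is 1) or a zero-divisor (gcd > 1). The number of units is φ(1698): factorise 1698 = 2 · 3 · 283, so φ(1698) = (2 − 1) · (3 − 1) · (283 − 1) = 1 · 2 · 282 = 564. The nonzero elements number 1698 − 1 = 1697. Hence the nonzero zero-divisors number 1697 − 564 = 1133.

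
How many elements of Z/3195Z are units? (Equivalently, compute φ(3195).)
Z/3195Z has φ(3195) = 1680 units

An element a ∈ Z/3195Z is a unit iff gcd(a, 3195) = 1, so the number of units is φ(3195). φ is multiplicative, with φ(p^e) = p^e − p^(e−1). Factorise 3195 = 3^2 · 5 · 71. Then
  φ(3195) = (3^2 − 3^1) · (5 − 1) · (71 − 1) = 6 · 4 · 70 = 1680.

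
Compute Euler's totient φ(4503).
φ is multiplicative, with φ(p^e) = p^e − p^(e−1). Factorise 4503 = 3 · 19 · 79. Then
  φ(4503) = (3 − 1) · (19 − 1) · (79 − 1) = 2 · 18 · 78 = 2808.

Final answer: φ(4503) = 2808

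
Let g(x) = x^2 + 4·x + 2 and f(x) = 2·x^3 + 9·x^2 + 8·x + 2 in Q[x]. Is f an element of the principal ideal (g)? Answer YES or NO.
In Q[x] the ideal (g) consists of all multiples of g, so f ∈ (g) iff g | f, i.e. iff the remainder of f on division by g is 0. Divide f by g (g is monic, so eliminate the leading term of the running remainder at each step):
  leading term 2·x^3: subtract (2·x)·g(x) = 2·x^3 + 8·x^2 + 4·x, leaving x^2 + 4·x + 2
  leading term x^2: subtract (1)·g(x) = x^2 + 4·x + 2, leaving 0
The remainder is 0, so f(x) = g(x) · h(x) with h(x) = 2·x + 1. Hence g | f, i.e. f ∈ (g).

Final answer: YES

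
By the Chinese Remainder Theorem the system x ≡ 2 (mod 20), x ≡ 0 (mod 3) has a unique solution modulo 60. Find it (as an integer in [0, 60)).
The moduli 20, 3 are pairwise coprime, so by the CRT there is a unique solution mod 20·3 = 60.
Solve by successive substitution. Start with x ≡ 2 (mod 20).
  Combine with x ≡ 0 (mod 3): write x = 2 + 20·t and require 2 + 20·t ≡ 0 (mod 3), i.e. 20·t ≡ 0 − 2 ≡ 1 (mod 3). Since 20^(−1) ≡ 2 (mod 3) (20 ≡ 2 (mod 3)), t ≡ 2·1 ≡ 2 (mod 3). So x ≡ 2 + 20·2 = 42 (mod 60).
Unique solution in [0, 60): x = 42.

Final answer: x ≡ 42 (mod 60); the representative in [0, 60) is 42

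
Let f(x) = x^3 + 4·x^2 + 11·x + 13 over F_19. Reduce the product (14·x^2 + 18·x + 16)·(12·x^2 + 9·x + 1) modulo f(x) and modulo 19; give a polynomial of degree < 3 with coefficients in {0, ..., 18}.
a · b ≡ 11·x^2 + 12·x + 12 (mod f(x))

Multiply as integer polynomials: a · b = 168·x^4 + 342·x^3 + 368·x^2 + 162·x + 16. Reducing coefficients mod 19: a · b ≡ 16·x^4 + 7·x^2 + 10·x + 16. Now divide by f(x) = x^3 + 4·x^2 + 11·x + 13 in F_19[x], eliminating the leading term at each step:
  leading term 16·x^4: subtract (16·x)·f(x) = 16·x^4 + 7·x^3 + 5·x^2 + 18·x, leaving 12·x^3 + 2·x^2 + 11·x + 16 (coefficients mod 19)
  leading term 12·x^3: subtract (12)·f(x) = 12·x^3 + 10·x^2 + 18·x + 4, leaving 11·x^2 + 12·x + 12 (coefficients mod 19)
The degree is now < 3, so this is the remainder. Hence a · b ≡ 11·x^2 + 12·x + 12 in F_19[x]/(f).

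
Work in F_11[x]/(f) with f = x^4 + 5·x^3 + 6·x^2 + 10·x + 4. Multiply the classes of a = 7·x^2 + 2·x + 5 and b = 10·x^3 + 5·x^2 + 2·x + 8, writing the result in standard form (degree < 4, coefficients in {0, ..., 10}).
a · b ≡ 7·x^3 + x + 10 (mod f(x))

Multiply as integer polynomials: a · b = 70·x^5 + 55·x^4 + 74·x^3 + 85·x^2 + 26·x + 40. Reducing coefficients mod 11: a · b ≡ 4·x^5 + 8·x^3 + 8·x^2 + 4·x + 7. Now divide by f(x) = x^4 + 5·x^3 + 6·x^2 + 10·x + 4 in F_11[x], eliminating the leading term at each step:
  leading term 4·x^5: subtract (4·x)·f(x) = 4·x^5 + 9·x^4 + 2·x^3 + 7·x^2 + 5·x, leaving 2·x^4 + 6·x^3 + x^2 + 10·x + 7 (coefficients mod 11)
  leading term 2·x^4: subtract (2)·f(x) = 2·x^4 + 10·x^3 + x^2 + 9·x + 8, leaving 7·x^3 + x + 10 (coefficients mod 11)
The degree is now < 4, so this is the remainder. Hence a · b ≡ 7·x^3 + x + 10 in F_11[x]/(f).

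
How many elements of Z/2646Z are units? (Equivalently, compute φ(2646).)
An element a ∈ Z/2646Z is a unit iff gcd(a, 2646) = 1, so the number of units is φ(2646). φ is multiplicative, with φ(p^e) = p^e − p^(e−1). Factorise 2646 = 2 · 3^3 · 7^2. Then
  φ(2646) = (2 − 1) · (3^3 − 3^2) · (7^2 − 7^1) = 1 · 18 · 42 = 756.

Final answer: Z/2646Z has φ(2646) = 756 units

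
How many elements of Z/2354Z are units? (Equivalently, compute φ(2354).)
An element a ∈ Z/2354Z is a unit iff gcd(a, 2354) = 1, so the number of units is φ(2354). φ is multiplicative, with φ(p^e) = p^e − p^(e−1). Factorise 2354 = 2 · 11 · 107. Then
  φ(2354) = (2 − 1) · (11 − 1) · (107 − 1) = 1 · 10 · 106 = 1060.

Final answer: Z/2354Z has φ(2354) = 1060 units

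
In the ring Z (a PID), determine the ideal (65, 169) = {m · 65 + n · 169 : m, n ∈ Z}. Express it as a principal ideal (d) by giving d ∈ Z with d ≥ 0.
In the PID Z, (a, b) is generated by gcd(a, b). Compute gcd(169, 65) with the extended Euclidean algorithm, tracking rows (r, s, t) with s·169 + t·65 = r:
  row A: (169, 1, 0)   [1·169 + 0·65 = 169]
  row B: (65, 0, 1)   [0·169 + 1·65 = 65]
  169 = 2·65 + 39   → row C = row A − 2·row B = (39, 1, −2)   [check: 1·169 − 2·65 = 39]
  65 = 1·39 + 26   → row D = row B − 1·row C = (26, −1, 3)   [check: −1·169 + 3·65 = 26]
  39 = 1·26 + 13   → row E = row C − 1·row D = (13, 2, −5)   [check: 2·169 − 5·65 = 13]
  26 = 2·13 + 0   → remainder 0, stop. gcd = 13 (last nonzero row E).
So gcd(65, 169) = 13, with Bézout identity 2·169 − 5·65 = 13. Containment (⊇): the Bézout identity exhibits 13 as an element of (65, 169), giving (13) ⊆ (65, 169). Containment (⊆): since 13 | 65 and 13 | 169 (65 = 13·5, 169 = 13·13), every Z-linear combination of 65 and 169 is divisible by 13, so (65, 169) ⊆ (13). Therefore (65, 169) = (13), d = 13.

Final answer: (65, 169) = (13); d = 13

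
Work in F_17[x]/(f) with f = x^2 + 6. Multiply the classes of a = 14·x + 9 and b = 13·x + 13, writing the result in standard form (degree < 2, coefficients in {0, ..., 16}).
a · b ≡ 10·x + 11 (mod f(x))

Multiply as integer polynomials: a · b = 182·x^2 + 299·x + 117. Reducing coefficients mod 17: a · b ≡ 12·x^2 + 10·x + 15. Now divide by f(x) = x^2 + 6 in F_17[x], eliminating the leading term at each step:
  leading term 12·x^2: subtract (12)·f(x) = 12·x^2 + 4, leaving 10·x + 11 (coefficients mod 17)
The degree is now < 2, so this is the remainder. Hence a · b ≡ 10·x + 11 in F_17[x]/(f).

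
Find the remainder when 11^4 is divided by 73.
Use repeated squaring. Binary(4) = 100. Walk through the bits of the exponent 4 left-to-right: at each bit after the leading one, square the running value, then multiply by 11 if the bit is 1 (always reducing mod 73):
  bit 1 = 1 (leading): start with 11.
  bit 2 = 0: square 11^2 = 121 ≡ 48 (mod 73).
  bit 3 = 0: square 48^2 = 2304 ≡ 41 (mod 73).
Final value: 11^4 ≡ 41 (mod 73).

Final answer: 41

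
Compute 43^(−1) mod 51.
43^(−1) ≡ 19 (mod 51)

Apply the extended Euclidean algorithm to (51, 43), tracking rows (r, s, t) with s·51 + t·43 = r. Each division r_prev = q·r_cur + r_new produces the new row as (previous row) − q·(current row):
  row A: (51, 1, 0)   [1·51 + 0·43 = 51]
  row B: (43, 0, 1)   [0·51 + 1·43 = 43]
  51 = 1·43 + 8   → row C = row A − 1·row B = (8, 1, −1)   [check: 1·51 − 1·43 = 8]
  43 = 5·8 + 3   → row D = row B − 5·row C = (3, −5, 6)   [check: −5·51 + 6·43 = 3]
  8 = 2·3 + 2   → row E = row C − 2·row D = (2, 11, −13)   [check: 11·51 − 13·43 = 2]
  3 = 1·2 + 1   → row F = row D − 1·row E = (1, −16, 19)   [check: −16·51 + 19·43 = 1]
  2 = 2·1 + 0   → remainder 0, stop. gcd = 1 (last nonzero row F).
The gcd is 1, so 43 is invertible mod 51. The last nonzero row gives −16·51 + 19·43 = 1, so t = 19. So 43^(−1) ≡ 19 (mod 51). Verify: 43 · 19 = 817 ≡ 1 (mod 51). ✓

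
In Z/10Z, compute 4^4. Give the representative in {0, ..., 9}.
Use repeated squaring. Binary(4) = 100. Walk through the bits of the exponent 4 left-to-right: at each bit after the leading one, square the running value, then multiply by 4 if the bit is 1 (always reducing mod 10):
  bit 1 = 1 (leading): start with 4.
  bit 2 = 0: square 4^2 = 16 ≡ 6 (mod 10).
  bit 3 = 0: square 6^2 = 36 ≡ 6 (mod 10).
Final value: 4^4 ≡ 6 (mod 10).

Final answer: 6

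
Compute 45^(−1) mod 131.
45^(−1) ≡ 99 (mod 131)

Apply the extended Euclidean algorithm to (131, 45), tracking rows (r, s, t) with s·131 + t·45 = r. Each division r_prev = q·r_cur + r_new produces the new row as (previous row) − q·(current row):
  row A: (131, 1, 0)   [1·131 + 0·45 = 131]
  row B: (45, 0, 1)   [0·131 + 1·45 = 45]
  131 = 2·45 + 41   → row C = row A − 2·row B = (41, 1, −2)   [check: 1·131 − 2·45 = 41]
  45 = 1·41 + 4   → row D = row B − 1·row C = (4, −1, 3)   [check: −1·131 + 3·45 = 4]
  41 = 10·4 + 1   → row E = row C − 10·row D = (1, 11, −32)   [check: 11·131 − 32·45 = 1]
  4 = 4·1 + 0   → remainder 0, stop. gcd = 1 (last nonzero row E).
The gcd is 1, so 45 is invertible mod 131. The last nonzero row gives 11·131 − 32·45 = 1, so t = −32. So 45^(−1) ≡ −32 ≡ 99 (mod 131). Verify: 45 · 99 = 4455 ≡ 1 (mod 131). ✓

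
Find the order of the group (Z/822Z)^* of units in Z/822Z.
(Z/822Z)^* consists of the classes a with gcd(a, 822) = 1, so its order is φ(822). φ is multiplicative, with φ(p^e) = p^e − p^(e−1). Factorise 822 = 2 · 3 · 137. Then
  φ(822) = (2 − 1) · (3 − 1) · (137 − 1) = 1 · 2 · 136 = 272.
Thus |(Z/822Z)^*| = 272.

Final answer: |(Z/822Z)^*| = 272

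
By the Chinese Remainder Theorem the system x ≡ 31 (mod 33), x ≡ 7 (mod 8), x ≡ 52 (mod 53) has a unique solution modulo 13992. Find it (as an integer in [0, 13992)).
The moduli 33, 8, 53 are pairwise coprime, so by the CRT there is a unique solution mod 33·8·53 = 13992.
Solve by successive substitution. Start with x ≡ 31 (mod 33).
  Combine with x ≡ 7 (mod 8): write x = 31 + 33·t and require 31 + 33·t ≡ 7 (mod 8), i.e. 33·t ≡ 7 − 31 ≡ 0 (mod 8). Since 33^(−1) ≡ 1 (mod 8) (33 ≡ 1 (mod 8)), t ≡ 1·0 ≡ 0 (mod 8). So x ≡ 31 + 33·0 = 31 (mod 264).
  Combine with x ≡ 52 (mod 53): write x = 31 + 264·t and require 31 + 264·t ≡ 52 (mod 53), i.e. 264·t ≡ 52 − 31 ≡ 21 (mod 53). Since 264^(−1) ≡ 52 (mod 53) (264 ≡ 52 (mod 53)), t ≡ 52·21 ≡ 32 (mod 53). So x ≡ 31 + 264·32 = 8479 (mod 13992).
Unique solution in [0, 13992): x = 8479.

Final answer: x ≡ 8479 (mod 13992); the representative in [0, 13992) is 8479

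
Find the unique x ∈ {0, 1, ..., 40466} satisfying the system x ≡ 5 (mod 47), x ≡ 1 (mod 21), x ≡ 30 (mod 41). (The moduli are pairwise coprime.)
x ≡ 31354 (mod 40467); the representative in [0, 40467) is 31354

The moduli 47, 21, 41 are pairwise coprime, so by the CRT there is a unique solution mod 47·21·41 = 40467.
Solve by successive substitution. Start with x ≡ 5 (mod 47).
  Combine with x ≡ 1 (mod 21): write x = 5 + 47·t and require 5 + 47·t ≡ 1 (mod 21), i.e. 47·t ≡ 1 − 5 ≡ 17 (mod 21). Since 47^(−1) ≡ 17 (mod 21) (47 ≡ 5 (mod 21)), t ≡ 17·17 ≡ 16 (mod 21). So x ≡ 5 + 47·16 = 757 (mod 987).
  Combine with x ≡ 30 (mod 41): write x = 757 + 987·t and require 757 + 987·t ≡ 30 (mod 41), i.e. 987·t ≡ 30 − 757 ≡ 11 (mod 41). Since 987^(−1) ≡ 14 (mod 41) (987 ≡ 3 (mod 41)), t ≡ 14·11 ≡ 31 (mod 41). So x ≡ 757 + 987·31 = 31354 (mod 40467).
Unique solution in [0, 40467): x = 31354.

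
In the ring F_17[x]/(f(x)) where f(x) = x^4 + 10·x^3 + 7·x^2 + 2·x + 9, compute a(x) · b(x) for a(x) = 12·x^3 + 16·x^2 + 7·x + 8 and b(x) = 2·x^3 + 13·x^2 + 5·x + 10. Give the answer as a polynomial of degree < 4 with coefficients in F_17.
a · b ≡ 12·x^3 + 16·x^2 + 7·x + 1 (mod f(x))

Multiply as integer polynomials: a · b = 24·x^6 + 188·x^5 + 282·x^4 + 307·x^3 + 299·x^2 + 110·x + 80. Reducing coefficients mod 17: a · b ≡ 7·x^6 + x^5 + 10·x^4 + x^3 + 10·x^2 + 8·x + 12. Now divide by f(x) = x^4 + 10·x^3 + 7·x^2 + 2·x + 9 in F_17[x], eliminating the leading term at each step:
  leading term 7·x^6: subtract (7·x^2)·f(x) = 7·x^6 + 2·x^5 + 15·x^4 + 14·x^3 + 12·x^2, leaving 16·x^5 + 12·x^4 + 4·x^3 + 15·x^2 + 8·x + 12 (coefficients mod 17)
  leading term 16·x^5: subtract (16·x)·f(x) = 16·x^5 + 7·x^4 + 10·x^3 + 15·x^2 + 8·x, leaving 5·x^4 + 11·x^3 + 12 (coefficients mod 17)
  leading term 5·x^4: subtract (5)·f(x) = 5·x^4 + 16·x^3 + x^2 + 10·x + 11, leaving 12·x^3 + 16·x^2 + 7·x + 1 (coefficients mod 17)
The degree is now < 4, so this is the remainder. Hence a · b ≡ 12·x^3 + 16·x^2 + 7·x + 1 in F_17[x]/(f).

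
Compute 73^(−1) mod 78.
73^(−1) ≡ 31 (mod 78)

Apply the extended Euclidean algorithm to (78, 73), tracking rows (r, s, t) with s·78 + t·73 = r. Each division r_prev = q·r_cur + r_new produces the new row as (previous row) − q·(current row):
  row A: (78, 1, 0)   [1·78 + 0·73 = 78]
  row B: (73, 0, 1)   [0·78 + 1·73 = 73]
  78 = 1·73 + 5   → row C = row A − 1·row B = (5, 1, −1)   [check: 1·78 − 1·73 = 5]
  73 = 14·5 + 3   → row D = row B − 14·row C = (3, −14, 15)   [check: −14·78 + 15·73 = 3]
  5 = 1·3 + 2   → row E = row C − 1·row D = (2, 15, −16)   [check: 15·78 − 16·73 = 2]
  3 = 1·2 + 1   → row F = row D − 1·row E = (1, −29, 31)   [check: −29·78 + 31·73 = 1]
  2 = 2·1 + 0   → remainder 0, stop. gcd = 1 (last nonzero row F).
The gcd is 1, so 73 is invertible mod 78. The last nonzero row gives −29·78 + 31·73 = 1, so t = 31. So 73^(−1) ≡ 31 (mod 78). Verify: 73 · 31 = 2263 ≡ 1 (mod 78). ✓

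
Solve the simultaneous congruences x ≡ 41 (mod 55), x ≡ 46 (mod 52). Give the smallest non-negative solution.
x ≡ 1086 (mod 2860); the representative in [0, 2860) is 1086

The moduli 55, 52 are pairwise coprime, so by the CRT there is a unique solution mod 55·52 = 2860.
Solve by successive substitution. Start with x ≡ 41 (mod 55).
  Combine with x ≡ 46 (mod 52): write x = 41 + 55·t and require 41 + 55·t ≡ 46 (mod 52), i.e. 55·t ≡ 46 − 41 ≡ 5 (mod 52). Since 55^(−1) ≡ 35 (mod 52) (55 ≡ 3 (mod 52)), t ≡ 35·5 ≡ 19 (mod 52). So x ≡ 41 + 55·19 = 1086 (mod 2860).
Unique solution in [0, 2860): x = 1086.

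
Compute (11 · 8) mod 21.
Both factors are already reduced mod 21. 11 · 8 = 88. Dividing by 21: 88 = 4·21 + 4. So (11 · 8) mod 21 = 4.

Final answer: 4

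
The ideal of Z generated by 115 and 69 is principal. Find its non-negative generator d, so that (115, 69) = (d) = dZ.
(115, 69) = (23); d = 23

In the PID Z, (a, b) is generated by gcd(a, b). Compute gcd(115, 69) with the extended Euclidean algorithm, tracking rows (r, s, t) with s·115 + t·69 = r:
  row A: (115, 1, 0)   [1·115 + 0·69 = 115]
  row B: (69, 0, 1)   [0·115 + 1·69 = 69]
  115 = 1·69 + 46   → row C = row A − 1·row B = (46, 1, −1)   [check: 1·115 − 1·69 = 46]
  69 = 1·46 + 23   → row D = row B − 1·row C = (23, −1, 2)   [check: −1·115 + 2·69 = 23]
  46 = 2·23 + 0   → remainder 0, stop. gcd = 23 (last nonzero row D).
So gcd(115, 69) = 23, with Bézout identity −1·115 + 2·69 = 23. Containment (⊇): the Bézout identity exhibits 23 as an element of (115, 69), giving (23) ⊆ (115, 69). Containment (⊆): since 23 | 115 and 23 | 69 (115 = 23·5, 69 = 23·3), every Z-linear combination of 115 and 69 is divisible by 23, so (115, 69) ⊆ (23). Therefore (115, 69) = (23), d = 23.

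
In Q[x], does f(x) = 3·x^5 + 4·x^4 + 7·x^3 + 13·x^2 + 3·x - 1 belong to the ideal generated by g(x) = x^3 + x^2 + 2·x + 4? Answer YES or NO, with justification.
In Q[x] the ideal (g) consists of all multiples of g, so f ∈ (g) iff g | f, i.e. iff the remainder of f on division by g is 0. Divide f by g (g is monic, so eliminate the leading term of the running remainder at each step):
  leading term 3·x^5: subtract (3·x^2)·g(x) = 3·x^5 + 3·x^4 + 6·x^3 + 12·x^2, leaving x^4 + x^3 + x^2 + 3·x - 1
  leading term x^4: subtract (x)·g(x) = x^4 + x^3 + 2·x^2 + 4·x, leaving -x^2 - x - 1
The remainder r(x) = -x^2 - x - 1 ≠ 0 (and deg r < deg g), so g ∤ f, i.e. f ∉ (g).

Final answer: NO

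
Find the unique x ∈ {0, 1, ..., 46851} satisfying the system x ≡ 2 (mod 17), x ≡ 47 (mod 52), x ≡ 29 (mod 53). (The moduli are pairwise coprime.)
The moduli 17, 52, 53 are pairwise coprime, so by the CRT there is a unique solution mod 17·52·53 = 46852.
Solve by successive substitution. Start with x ≡ 2 (mod 17).
  Combine with x ≡ 47 (mod 52): write x = 2 + 17·t and require 2 + 17·t ≡ 47 (mod 52), i.e. 17·t ≡ 47 − 2 ≡ 45 (mod 52). Since 17^(−1) ≡ 49 (mod 52), t ≡ 49·45 ≡ 21 (mod 52). So x ≡ 2 + 17·21 = 359 (mod 884).
  Combine with x ≡ 29 (mod 53): write x = 359 + 884·t and require 359 + 884·t ≡ 29 (mod 53), i.e. 884·t ≡ 29 − 359 ≡ 41 (mod 53). Since 884^(−1) ≡ 28 (mod 53) (884 ≡ 36 (mod 53)), t ≡ 28·41 ≡ 35 (mod 53). So x ≡ 359 + 884·35 = 31299 (mod 46852).
Unique solution in [0, 46852): x = 31299.

Final answer: x ≡ 31299 (mod 46852); the representative in [0, 46852) is 31299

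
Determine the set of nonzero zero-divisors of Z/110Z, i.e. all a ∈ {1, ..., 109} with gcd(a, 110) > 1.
An element a ∈ Z/110Z (with a ≠ 0) is a zero-divisor iff gcd(a, 110) > 1 (because a is a unit precisely when gcd(a, n) = 1, and in Z/nZ every nonzero, non-unit element is a zero-divisor). Scan a = 1, ..., 109 and keep those with gcd(a, 110) > 1:
  gcd(2, 110) = 2, gcd(4, 110) = 2, gcd(5, 110) = 5, gcd(6, 110) = 2, gcd(8, 110) = 2, gcd(10, 110) = 10, gcd(11, 110) = 11, gcd(12, 110) = 2, gcd(14, 110) = 2, gcd(15, 110) = 5, gcd(16, 110) = 2, gcd(18, 110) = 2, gcd(20, 110) = 10, gcd(22, 110) = 22, gcd(24, 110) = 2, gcd(25, 110) = 5, gcd(26, 110) = 2, gcd(28, 110) = 2, gcd(30, 110) = 10, gcd(32, 110) = 2, gcd(33, 110) = 11, gcd(34, 110) = 2, gcd(35, 110) = 5, gcd(36, 110) = 2, gcd(38, 110) = 2, gcd(40, 110) = 10, gcd(42, 110) = 2, gcd(44, 110) = 22, gcd(45, 110) = 5, gcd(46, 110) = 2, gcd(48, 110) = 2, gcd(50, 110) = 10, gcd(52, 110) = 2, gcd(54, 110) = 2, gcd(55, 110) = 55, gcd(56, 110) = 2, gcd(58, 110) = 2, gcd(60, 110) = 10, gcd(62, 110) = 2, gcd(64, 110) = 2, gcd(65, 110) = 5, gcd(66, 110) = 22, gcd(68, 110) = 2, gcd(70, 110) = 10, gcd(72, 110) = 2, gcd(74, 110) = 2, gcd(75, 110) = 5, gcd(76, 110) = 2, gcd(77, 110) = 11, gcd(78, 110) = 2, gcd(80, 110) = 10, gcd(82, 110) = 2, gcd(84, 110) = 2, gcd(85, 110) = 5, gcd(86, 110) = 2, gcd(88, 110) = 22, gcd(90, 110) = 10, gcd(92, 110) = 2, gcd(94, 110) = 2, gcd(95, 110) = 5, gcd(96, 110) = 2, gcd(98, 110) = 2, gcd(99, 110) = 11, gcd(100, 110) = 10, gcd(102, 110) = 2, gcd(104, 110) = 2, gcd(105, 110) = 5, gcd(106, 110) = 2, gcd(108, 110) = 2.
All other a ∈ {1, ..., 109} have gcd(a, 110) = 1 and are units. So the nonzero zero-divisors are exactly the 69 values of a appearing in this scan.

Final answer: nonzero zero-divisors of Z/110Z = {2, 4, 5, 6, 8, 10, 11, 12, 14, 15, 16, 18, 20, 22, 24, 25, 26, 28, 30, 32, 33, 34, 35, 36, 38, 40, 42, 44, 45, 46, 48, 50, 52, 54, 55, 56, 58, 60, 62, 64, 65, 66, 68, 70, 72, 74, 75, 76, 77, 78, 80, 82, 84, 85, 86, 88, 90, 92, 94, 95, 96, 98, 99, 100, 102, 104, 105, 106, 108}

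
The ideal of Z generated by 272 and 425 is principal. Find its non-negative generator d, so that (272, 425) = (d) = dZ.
(272, 425) = (17); d = 17

In the PID Z, (a, b) is generated by gcd(a, b). Compute gcd(425, 272) with the extended Euclidean algorithm, tracking rows (r, s, t) with s·425 + t·272 = r:
  row A: (425, 1, 0)   [1·425 + 0·272 = 425]
  row B: (272, 0, 1)   [0·425 + 1·272 = 272]
  425 = 1·272 + 153   → row C = row A − 1·row B = (153, 1, −1)   [check: 1·425 − 1·272 = 153]
  272 = 1·153 + 119   → row D = row B − 1·row C = (119, −1, 2)   [check: −1·425 + 2·272 = 119]
  153 = 1·119 + 34   → row E = row C − 1·row D = (34, 2, −3)   [check: 2·425 − 3·272 = 34]
  119 = 3·34 + 17   → row F = row D − 3·row E = (17, −7, 11)   [check: −7·425 + 11·272 = 17]
  34 = 2·17 + 0   → remainder 0, stop. gcd = 17 (last nonzero row F).
So gcd(272, 425) = 17, with Bézout identity −7·425 + 11·272 = 17. Containment (⊇): the Bézout identity exhibits 17 as an element of (272, 425), giving (17) ⊆ (272, 425). Containment (⊆): since 17 | 272 and 17 | 425 (272 = 17·16, 425 = 17·25), every Z-linear combination of 272 and 425 is divisible by 17, so (272, 425) ⊆ (17). Therefore (272, 425) = (17), d = 17.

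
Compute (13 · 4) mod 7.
Reduce the factors first: 13 ≡ 6 (mod 7), so 13 · 4 ≡ 6 · 4 (mod 7). 6 · 4 = 24. Dividing by 7: 24 = 3·7 + 3. So (13 · 4) mod 7 = 3.

Final answer: 3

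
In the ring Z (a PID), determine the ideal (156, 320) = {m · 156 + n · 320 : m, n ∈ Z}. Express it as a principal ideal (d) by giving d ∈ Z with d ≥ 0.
(156, 320) = (4); d = 4

In the PID Z, (a, b) is generated by gcd(a, b). Compute gcd(320, 156) with the extended Euclidean algorithm, tracking rows (r, s, t) with s·320 + t·156 = r:
  row A: (320, 1, 0)   [1·320 + 0·156 = 320]
  row B: (156, 0, 1)   [0·320 + 1·156 = 156]
  320 = 2·156 + 8   → row C = row A − 2·row B = (8, 1, −2)   [check: 1·320 − 2·156 = 8]
  156 = 19·8 + 4   → row D = row B − 19·row C = (4, −19, 39)   [check: −19·320 + 39·156 = 4]
  8 = 2·4 + 0   → remainder 0, stop. gcd = 4 (last nonzero row D).
So gcd(156, 320) = 4, with Bézout identity −19·320 + 39·156 = 4. Containment (⊇): the Bézout identity exhibits 4 as an element of (156, 320), giving (4) ⊆ (156, 320). Containment (⊆): since 4 | 156 and 4 | 320 (156 = 4·39, 320 = 4·80), every Z-linear combination of 156 and 320 is divisible by 4, so (156, 320) ⊆ (4). Therefore (156, 320) = (4), d = 4.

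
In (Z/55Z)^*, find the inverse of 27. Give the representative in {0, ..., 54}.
Apply the extended Euclidean algorithm to (55, 27), tracking rows (r, s, t) with s·55 + t·27 = r. Each division r_prev = q·r_cur + r_new produces the new row as (previous row) − q·(current row):
  row A: (55, 1, 0)   [1·55 + 0·27 = 55]
  row B: (27, 0, 1)   [0·55 + 1·27 = 27]
  55 = 2·27 + 1   → row C = row A − 2·row B = (1, 1, −2)   [check: 1·55 − 2·27 = 1]
  27 = 27·1 + 0   → remainder 0, stop. gcd = 1 (last nonzero row C).
The gcd is 1, so 27 is invertible mod 55. The last nonzero row gives 1·55 − 2·27 = 1, so t = −2. So 27^(−1) ≡ −2 ≡ 53 (mod 55). Verify: 27 · 53 = 1431 ≡ 1 (mod 55). ✓

Final answer: 27^(−1) ≡ 53 (mod 55)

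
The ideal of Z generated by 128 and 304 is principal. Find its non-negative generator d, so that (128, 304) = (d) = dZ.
In the PID Z, (a, b) is generated by gcd(a, b). Compute gcd(304, 128) with the extended Euclidean algorithm, tracking rows (r, s, t) with s·304 + t·128 = r:
  row A: (304, 1, 0)   [1·304 + 0·128 = 304]
  row B: (128, 0, 1)   [0·304 + 1·128 = 128]
  304 = 2·128 + 48   → row C = row A − 2·row B = (48, 1, −2)   [check: 1·304 − 2·128 = 48]
  128 = 2·48 + 32   → row D = row B − 2·row C = (32, −2, 5)   [check: −2·304 + 5·128 = 32]
  48 = 1·32 + 16   → row E = row C − 1·row D = (16, 3, −7)   [check: 3·304 − 7·128 = 16]
  32 = 2·16 + 0   → remainder 0, stop. gcd = 16 (last nonzero row E).
So gcd(128, 304) = 16, with Bézout identity 3·304 − 7·128 = 16. Containment (⊇): the Bézout identity exhibits 16 as an element of (128, 304), giving (16) ⊆ (128, 304). Containment (⊆): since 16 | 128 and 16 | 304 (128 = 16·8, 304 = 16·19), every Z-linear combination of 128 and 304 is divisible by 16, so (128, 304) ⊆ (16). Therefore (128, 304) = (16), d = 16.

Final answer: (128, 304) = (16); d = 16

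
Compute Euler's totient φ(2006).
φ(2006) = 928

φ is multiplicative, with φ(p^e) = p^e − p^(e−1). Factorise 2006 = 2 · 17 · 59. Then
  φ(2006) = (2 − 1) · (17 − 1) · (59 − 1) = 1 · 16 · 58 = 928.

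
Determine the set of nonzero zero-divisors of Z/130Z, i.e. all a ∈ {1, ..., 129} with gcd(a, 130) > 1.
An element a ∈ Z/130Z (with a ≠ 0) is a zero-divisor iff gcd(a, 130) > 1 (because a is a unit precisely when gcd(a, n) = 1, and in Z/nZ every nonzero, non-unit element is a zero-divisor). Scan a = 1, ..., 129 and keep those with gcd(a, 130) > 1:
  gcd(2, 130) = 2, gcd(4, 130) = 2, gcd(5, 130) = 5, gcd(6, 130) = 2, gcd(8, 130) = 2, gcd(10, 130) = 10, gcd(12, 130) = 2, gcd(13, 130) = 13, gcd(14, 130) = 2, gcd(15, 130) = 5, gcd(16, 130) = 2, gcd(18, 130) = 2, gcd(20, 130) = 10, gcd(22, 130) = 2, gcd(24, 130) = 2, gcd(25, 130) = 5, gcd(26, 130) = 26, gcd(28, 130) = 2, gcd(30, 130) = 10, gcd(32, 130) = 2, gcd(34, 130) = 2, gcd(35, 130) = 5, gcd(36, 130) = 2, gcd(38, 130) = 2, gcd(39, 130) = 13, gcd(40, 130) = 10, gcd(42, 130) = 2, gcd(44, 130) = 2, gcd(45, 130) = 5, gcd(46, 130) = 2, gcd(48, 130) = 2, gcd(50, 130) = 10, gcd(52, 130) = 26, gcd(54, 130) = 2, gcd(55, 130) = 5, gcd(56, 130) = 2, gcd(58, 130) = 2, gcd(60, 130) = 10, gcd(62, 130) = 2, gcd(64, 130) = 2, gcd(65, 130) = 65, gcd(66, 130) = 2, gcd(68, 130) = 2, gcd(70, 130) = 10, gcd(72, 130) = 2, gcd(74, 130) = 2, gcd(75, 130) = 5, gcd(76, 130) = 2, gcd(78, 130) = 26, gcd(80, 130) = 10, gcd(82, 130) = 2, gcd(84, 130) = 2, gcd(85, 130) = 5, gcd(86, 130) = 2, gcd(88, 130) = 2, gcd(90, 130) = 10, gcd(91, 130) = 13, gcd(92, 130) = 2, gcd(94, 130) = 2, gcd(95, 130) = 5, gcd(96, 130) = 2, gcd(98, 130) = 2, gcd(100, 130) = 10, gcd(102, 130) = 2, gcd(104, 130) = 26, gcd(105, 130) = 5, gcd(106, 130) = 2, gcd(108, 130) = 2, gcd(110, 130) = 10, gcd(112, 130) = 2, gcd(114, 130) = 2, gcd(115, 130) = 5, gcd(116, 130) = 2, gcd(117, 130) = 13, gcd(118, 130) = 2, gcd(120, 130) = 10, gcd(122, 130) = 2, gcd(124, 130) = 2, gcd(125, 130) = 5, gcd(126, 130) = 2, gcd(128, 130) = 2.
All other a ∈ {1, ..., 129} have gcd(a, 130) = 1 and are units. So the nonzero zero-divisors are exactly the 81 values of a appearing in this scan.

Final answer: nonzero zero-divisors of Z/130Z = {2, 4, 5, 6, 8, 10, 12, 13, 14, 15, 16, 18, 20, 22, 24, 25, 26, 28, 30, 32, 34, 35, 36, 38, 39, 40, 42, 44, 45, 46, 48, 50, 52, 54, 55, 56, 58, 60, 62, 64, 65, 66, 68, 70, 72, 74, 75, 76, 78, 80, 82, 84, 85, 86, 88, 90, 91, 92, 94, 95, 96, 98, 100, 102, 104, 105, 106, 108, 110, 112, 114, 115, 116, 117, 118, 120, 122, 124, 125, 126, 128}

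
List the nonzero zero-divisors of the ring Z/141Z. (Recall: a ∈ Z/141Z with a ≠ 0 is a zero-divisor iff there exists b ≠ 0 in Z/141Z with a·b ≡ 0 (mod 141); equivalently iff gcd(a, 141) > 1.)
An element a ∈ Z/141Z (with a ≠ 0) is a zero-divisor iff gcd(a, 141) > 1 (because a is a unit precisely when gcd(a, n) = 1, and in Z/nZ every nonzero, non-unit element is a zero-divisor). Scan a = 1, ..., 140 and keep those with gcd(a, 141) > 1:
  gcd(3, 141) = 3, gcd(6, 141) = 3, gcd(9, 141) = 3, gcd(12, 141) = 3, gcd(15, 141) = 3, gcd(18, 141) = 3, gcd(21, 141) = 3, gcd(24, 141) = 3, gcd(27, 141) = 3, gcd(30, 141) = 3, gcd(33, 141) = 3, gcd(36, 141) = 3, gcd(39, 141) = 3, gcd(42, 141) = 3, gcd(45, 141) = 3, gcd(47, 141) = 47, gcd(48, 141) = 3, gcd(51, 141) = 3, gcd(54, 141) = 3, gcd(57, 141) = 3, gcd(60, 141) = 3, gcd(63, 141) = 3, gcd(66, 141) = 3, gcd(69, 141) = 3, gcd(72, 141) = 3, gcd(75, 141) = 3, gcd(78, 141) = 3, gcd(81, 141) = 3, gcd(84, 141) = 3, gcd(87, 141) = 3, gcd(90, 141) = 3, gcd(93, 141) = 3, gcd(94, 141) = 47, gcd(96, 141) = 3, gcd(99, 141) = 3, gcd(102, 141) = 3, gcd(105, 141) = 3, gcd(108, 141) = 3, gcd(111, 141) = 3, gcd(114, 141) = 3, gcd(117, 141) = 3, gcd(120, 141) = 3, gcd(123, 141) = 3, gcd(126, 141) = 3, gcd(129, 141) = 3, gcd(132, 141) = 3, gcd(135, 141) = 3, gcd(138, 141) = 3.
All other a ∈ {1, ..., 140} have gcd(a, 141) = 1 and are units. So the nonzero zero-divisors are exactly the 48 values of a appearing in this scan.

Final answer: nonzero zero-divisors of Z/141Z = {3, 6, 9, 12, 15, 18, 21, 24, 27, 30, 33, 36, 39, 42, 45, 47, 48, 51, 54, 57, 60, 63, 66, 69, 72, 75, 78, 81, 84, 87, 90, 93, 94, 96, 99, 102, 105, 108, 111, 114, 117, 120, 123, 126, 129, 132, 135, 138}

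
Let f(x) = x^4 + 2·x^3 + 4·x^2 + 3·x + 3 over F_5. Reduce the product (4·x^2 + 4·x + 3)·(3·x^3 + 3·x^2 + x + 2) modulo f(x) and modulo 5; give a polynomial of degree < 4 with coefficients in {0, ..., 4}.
a · b ≡ 2·x^3 + 1 (mod f(x))

Multiply as integer polynomials: a · b = 12·x^5 + 24·x^4 + 25·x^3 + 21·x^2 + 11·x + 6. Reducing coefficients mod 5: a · b ≡ 2·x^5 + 4·x^4 + x^2 + x + 1. Now divide by f(x) = x^4 + 2·x^3 + 4·x^2 + 3·x + 3 in F_5[x], eliminating the leading term at each step:
  leading term 2·x^5: subtract (2·x)·f(x) = 2·x^5 + 4·x^4 + 3·x^3 + x^2 + x, leaving 2·x^3 + 1 (coefficients mod 5)
The degree is now < 4, so this is the remainder. Hence a · b ≡ 2·x^3 + 1 in F_5[x]/(f).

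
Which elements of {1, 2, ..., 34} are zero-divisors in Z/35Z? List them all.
An element a ∈ Z/35Z (with a ≠ 0) is a zero-divisor iff gcd(a, 35) > 1 (because a is a unit precisely when gcd(a, n) = 1, and in Z/nZ every nonzero, non-unit element is a zero-divisor). Scan a = 1, ..., 34 and keep those with gcd(a, 35) > 1:
  gcd(5, 35) = 5, gcd(7, 35) = 7, gcd(10, 35) = 5, gcd(14, 35) = 7, gcd(15, 35) = 5, gcd(20, 35) = 5, gcd(21, 35) = 7, gcd(25, 35) = 5, gcd(28, 35) = 7, gcd(30, 35) = 5.
All other a ∈ {1, ..., 34} have gcd(a, 35) = 1 and are units. So the nonzero zero-divisors are exactly the 10 values of a appearing in this scan.

Final answer: nonzero zero-divisors of Z/35Z = {5, 7, 10, 14, 15, 20, 21, 25, 28, 30}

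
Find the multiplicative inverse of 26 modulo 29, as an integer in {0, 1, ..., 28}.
26^(−1) ≡ 19 (mod 29)

Apply the extended Euclidean algorithm to (29, 26), tracking rows (r, s, t) with s·29 + t·26 = r. Each division r_prev = q·r_cur + r_new produces the new row as (previous row) − q·(current row):
  row A: (29, 1, 0)   [1·29 + 0·26 = 29]
  row B: (26, 0, 1)   [0·29 + 1·26 = 26]
  29 = 1·26 + 3   → row C = row A − 1·row B = (3, 1, −1)   [check: 1·29 − 1·26 = 3]
  26 = 8·3 + 2   → row D = row B − 8·row C = (2, −8, 9)   [check: −8·29 + 9·26 = 2]
  3 = 1·2 + 1   → row E = row C − 1·row D = (1, 9, −10)   [check: 9·29 − 10·26 = 1]
  2 = 2·1 + 0   → remainder 0, stop. gcd = 1 (last nonzero row E).
The gcd is 1, so 26 is invertible mod 29. The last nonzero row gives 9·29 − 10·26 = 1, so t = −10. So 26^(−1) ≡ −10 ≡ 19 (mod 29). Verify: 26 · 19 = 494 ≡ 1 (mod 29). ✓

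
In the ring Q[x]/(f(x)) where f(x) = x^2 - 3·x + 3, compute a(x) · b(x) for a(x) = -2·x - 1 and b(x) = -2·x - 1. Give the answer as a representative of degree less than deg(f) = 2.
a · b ≡ 16·x - 11 (mod f(x))

First multiply in Q[x] without reducing: a · b = 4·x^2 + 4·x + 1. Now divide by f(x) = x^2 - 3·x + 3, eliminating the leading term at each step:
  leading term 4·x^2: subtract (4)·f(x) = 4·x^2 - 12·x + 12, leaving 16·x - 11
The degree is now < 2, so this is the remainder. Hence a · b ≡ 16·x - 11 in Q[x]/(f).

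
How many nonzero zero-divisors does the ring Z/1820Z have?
Z/1820Z has 1243 nonzero zero-divisors

In Z/1820Z each nonzero element is either a unit (gcd with 1820 is 1) or a zero-divisor (gcd > 1). The number of units is φ(1820): factorise 1820 = 2^2 · 5 · 7 · 13, so φ(1820) = (2^2 − 2^1) · (5 − 1) · (7 − 1) · (13 − 1) = 2 · 4 · 6 · 12 = 576. The nonzero elements number 1820 − 1 = 1819. Hence the nonzero zero-divisors number 1819 − 576 = 1243.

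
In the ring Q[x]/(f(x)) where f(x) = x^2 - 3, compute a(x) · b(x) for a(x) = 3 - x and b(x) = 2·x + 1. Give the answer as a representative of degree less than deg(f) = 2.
a · b ≡ 5·x - 3 (mod f(x))

First multiply in Q[x] without reducing: a · b = -2·x^2 + 5·x + 3. Now divide by f(x) = x^2 - 3, eliminating the leading term at each step:
  leading term -2·x^2: subtract (-2)·f(x) = 6 - 2·x^2, leaving 5·x - 3
The degree is now < 2, so this is the remainder. Hence a · b ≡ 5·x - 3 in Q[x]/(f).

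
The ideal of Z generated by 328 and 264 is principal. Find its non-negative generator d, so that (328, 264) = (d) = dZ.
In the PID Z, (a, b) is generated by gcd(a, b). Compute gcd(328, 264) with the extended Euclidean algorithm, tracking rows (r, s, t) with s·328 + t·264 = r:
  row A: (328, 1, 0)   [1·328 + 0·264 = 328]
  row B: (264, 0, 1)   [0·328 + 1·264 = 264]
  328 = 1·264 + 64   → row C = row A − 1·row B = (64, 1, −1)   [check: 1·328 − 1·264 = 64]
  264 = 4·64 + 8   → row D = row B − 4·row C = (8, −4, 5)   [check: −4·328 + 5·264 = 8]
  64 = 8·8 + 0   → remainder 0, stop. gcd = 8 (last nonzero row D).
So gcd(328, 264) = 8, with Bézout identity −4·328 + 5·264 = 8. Containment (⊇): the Bézout identity exhibits 8 as an element of (328, 264), giving (8) ⊆ (328, 264). Containment (⊆): since 8 | 328 and 8 | 264 (328 = 8·41, 264 = 8·33), every Z-linear combination of 328 and 264 is divisible by 8, so (328, 264) ⊆ (8). Therefore (328, 264) = (8), d = 8.

Final answer: (328, 264) = (8); d = 8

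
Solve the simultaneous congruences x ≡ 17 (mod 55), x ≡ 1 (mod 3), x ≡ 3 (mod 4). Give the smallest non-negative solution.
The moduli 55, 3, 4 are pairwise coprime, so by the CRT there is a unique solution mod 55·3·4 = 660.
Solve by successive substitution. Start with x ≡ 17 (mod 55).
  Combine with x ≡ 1 (mod 3): write x = 17 + 55·t and require 17 + 55·t ≡ 1 (mod 3), i.e. 55·t ≡ 1 − 17 ≡ 2 (mod 3). Since 55^(−1) ≡ 1 (mod 3) (55 ≡ 1 (mod 3)), t ≡ 1·2 ≡ 2 (mod 3). So x ≡ 17 + 55·2 = 127 (mod 165).
  Combine with x ≡ 3 (mod 4): write x = 127 + 165·t and require 127 + 165·t ≡ 3 (mod 4), i.e. 165·t ≡ 3 − 127 ≡ 0 (mod 4). Since 165^(−1) ≡ 1 (mod 4) (165 ≡ 1 (mod 4)), t ≡ 1·0 ≡ 0 (mod 4). So x ≡ 127 + 165·0 = 127 (mod 660).
Unique solution in [0, 660): x = 127.

Final answer: x ≡ 127 (mod 660); the representative in [0, 660) is 127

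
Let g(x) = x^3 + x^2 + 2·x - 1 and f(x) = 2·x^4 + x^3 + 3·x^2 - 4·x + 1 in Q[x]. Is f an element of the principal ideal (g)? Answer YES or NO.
In Q[x] the ideal (g) consists of all multiples of g, so f ∈ (g) iff g | f, i.e. iff the remainder of f on division by g is 0. Divide f by g (g is monic, so eliminate the leading term of the running remainder at each step):
  leading term 2·x^4: subtract (2·x)·g(x) = 2·x^4 + 2·x^3 + 4·x^2 - 2·x, leaving -x^3 - x^2 - 2·x + 1
  leading term -x^3: subtract (-1)·g(x) = -x^3 - x^2 - 2·x + 1, leaving 0
The remainder is 0, so f(x) = g(x) · h(x) with h(x) = 2·x - 1. Hence g | f, i.e. f ∈ (g).

Final answer: YES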